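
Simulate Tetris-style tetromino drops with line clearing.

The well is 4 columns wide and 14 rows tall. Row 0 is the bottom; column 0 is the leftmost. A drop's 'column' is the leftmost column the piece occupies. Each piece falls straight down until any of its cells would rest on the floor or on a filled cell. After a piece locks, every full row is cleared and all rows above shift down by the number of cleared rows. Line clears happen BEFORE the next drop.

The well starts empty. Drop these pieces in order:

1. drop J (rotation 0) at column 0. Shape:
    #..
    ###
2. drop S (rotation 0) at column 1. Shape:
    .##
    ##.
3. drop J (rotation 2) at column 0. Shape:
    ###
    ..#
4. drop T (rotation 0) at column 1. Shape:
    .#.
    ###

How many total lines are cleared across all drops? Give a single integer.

Answer: 0

Derivation:
Drop 1: J rot0 at col 0 lands with bottom-row=0; cleared 0 line(s) (total 0); column heights now [2 1 1 0], max=2
Drop 2: S rot0 at col 1 lands with bottom-row=1; cleared 0 line(s) (total 0); column heights now [2 2 3 3], max=3
Drop 3: J rot2 at col 0 lands with bottom-row=3; cleared 0 line(s) (total 0); column heights now [5 5 5 3], max=5
Drop 4: T rot0 at col 1 lands with bottom-row=5; cleared 0 line(s) (total 0); column heights now [5 6 7 6], max=7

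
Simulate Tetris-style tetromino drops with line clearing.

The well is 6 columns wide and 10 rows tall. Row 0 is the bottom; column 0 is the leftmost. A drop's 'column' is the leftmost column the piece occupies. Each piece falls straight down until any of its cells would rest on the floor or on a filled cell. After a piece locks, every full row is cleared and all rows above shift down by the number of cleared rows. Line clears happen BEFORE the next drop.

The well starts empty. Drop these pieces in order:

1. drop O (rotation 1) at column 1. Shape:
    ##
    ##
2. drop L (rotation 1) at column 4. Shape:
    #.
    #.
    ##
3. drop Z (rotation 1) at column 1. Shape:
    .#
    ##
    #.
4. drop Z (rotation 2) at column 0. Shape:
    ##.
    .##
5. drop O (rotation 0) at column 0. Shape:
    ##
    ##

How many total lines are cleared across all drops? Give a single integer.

Answer: 0

Derivation:
Drop 1: O rot1 at col 1 lands with bottom-row=0; cleared 0 line(s) (total 0); column heights now [0 2 2 0 0 0], max=2
Drop 2: L rot1 at col 4 lands with bottom-row=0; cleared 0 line(s) (total 0); column heights now [0 2 2 0 3 1], max=3
Drop 3: Z rot1 at col 1 lands with bottom-row=2; cleared 0 line(s) (total 0); column heights now [0 4 5 0 3 1], max=5
Drop 4: Z rot2 at col 0 lands with bottom-row=5; cleared 0 line(s) (total 0); column heights now [7 7 6 0 3 1], max=7
Drop 5: O rot0 at col 0 lands with bottom-row=7; cleared 0 line(s) (total 0); column heights now [9 9 6 0 3 1], max=9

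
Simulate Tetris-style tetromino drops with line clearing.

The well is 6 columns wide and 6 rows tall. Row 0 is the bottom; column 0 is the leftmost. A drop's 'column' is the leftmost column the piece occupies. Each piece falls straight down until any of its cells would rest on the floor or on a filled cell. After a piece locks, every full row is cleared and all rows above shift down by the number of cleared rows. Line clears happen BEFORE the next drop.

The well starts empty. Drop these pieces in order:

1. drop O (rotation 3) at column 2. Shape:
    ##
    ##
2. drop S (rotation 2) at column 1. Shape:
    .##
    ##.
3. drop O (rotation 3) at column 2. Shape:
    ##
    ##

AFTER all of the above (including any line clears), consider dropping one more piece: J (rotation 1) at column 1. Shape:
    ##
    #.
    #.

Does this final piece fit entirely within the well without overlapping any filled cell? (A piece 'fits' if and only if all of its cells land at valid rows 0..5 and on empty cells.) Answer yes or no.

Drop 1: O rot3 at col 2 lands with bottom-row=0; cleared 0 line(s) (total 0); column heights now [0 0 2 2 0 0], max=2
Drop 2: S rot2 at col 1 lands with bottom-row=2; cleared 0 line(s) (total 0); column heights now [0 3 4 4 0 0], max=4
Drop 3: O rot3 at col 2 lands with bottom-row=4; cleared 0 line(s) (total 0); column heights now [0 3 6 6 0 0], max=6
Test piece J rot1 at col 1 (width 2): heights before test = [0 3 6 6 0 0]; fits = False

Answer: no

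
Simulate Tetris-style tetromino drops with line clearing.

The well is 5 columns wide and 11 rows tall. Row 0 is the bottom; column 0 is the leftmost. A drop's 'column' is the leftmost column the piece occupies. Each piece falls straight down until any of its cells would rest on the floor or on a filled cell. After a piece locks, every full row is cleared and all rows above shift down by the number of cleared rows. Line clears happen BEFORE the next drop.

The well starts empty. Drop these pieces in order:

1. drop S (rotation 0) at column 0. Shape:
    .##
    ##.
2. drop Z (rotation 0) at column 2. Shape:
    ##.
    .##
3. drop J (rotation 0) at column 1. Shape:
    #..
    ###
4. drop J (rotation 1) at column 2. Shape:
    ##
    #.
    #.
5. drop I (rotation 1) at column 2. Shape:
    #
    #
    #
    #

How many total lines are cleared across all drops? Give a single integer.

Drop 1: S rot0 at col 0 lands with bottom-row=0; cleared 0 line(s) (total 0); column heights now [1 2 2 0 0], max=2
Drop 2: Z rot0 at col 2 lands with bottom-row=1; cleared 0 line(s) (total 0); column heights now [1 2 3 3 2], max=3
Drop 3: J rot0 at col 1 lands with bottom-row=3; cleared 0 line(s) (total 0); column heights now [1 5 4 4 2], max=5
Drop 4: J rot1 at col 2 lands with bottom-row=4; cleared 0 line(s) (total 0); column heights now [1 5 7 7 2], max=7
Drop 5: I rot1 at col 2 lands with bottom-row=7; cleared 0 line(s) (total 0); column heights now [1 5 11 7 2], max=11

Answer: 0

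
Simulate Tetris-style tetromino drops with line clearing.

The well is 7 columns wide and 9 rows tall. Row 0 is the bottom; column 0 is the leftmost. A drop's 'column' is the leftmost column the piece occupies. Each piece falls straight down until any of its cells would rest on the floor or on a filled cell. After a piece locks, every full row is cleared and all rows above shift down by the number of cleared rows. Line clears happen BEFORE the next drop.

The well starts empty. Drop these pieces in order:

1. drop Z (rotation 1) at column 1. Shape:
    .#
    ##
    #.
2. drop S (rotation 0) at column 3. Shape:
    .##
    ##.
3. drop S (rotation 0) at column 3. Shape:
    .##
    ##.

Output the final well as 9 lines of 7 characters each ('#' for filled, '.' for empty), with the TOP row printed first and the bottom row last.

Drop 1: Z rot1 at col 1 lands with bottom-row=0; cleared 0 line(s) (total 0); column heights now [0 2 3 0 0 0 0], max=3
Drop 2: S rot0 at col 3 lands with bottom-row=0; cleared 0 line(s) (total 0); column heights now [0 2 3 1 2 2 0], max=3
Drop 3: S rot0 at col 3 lands with bottom-row=2; cleared 0 line(s) (total 0); column heights now [0 2 3 3 4 4 0], max=4

Answer: .......
.......
.......
.......
.......
....##.
..###..
.##.##.
.#.##..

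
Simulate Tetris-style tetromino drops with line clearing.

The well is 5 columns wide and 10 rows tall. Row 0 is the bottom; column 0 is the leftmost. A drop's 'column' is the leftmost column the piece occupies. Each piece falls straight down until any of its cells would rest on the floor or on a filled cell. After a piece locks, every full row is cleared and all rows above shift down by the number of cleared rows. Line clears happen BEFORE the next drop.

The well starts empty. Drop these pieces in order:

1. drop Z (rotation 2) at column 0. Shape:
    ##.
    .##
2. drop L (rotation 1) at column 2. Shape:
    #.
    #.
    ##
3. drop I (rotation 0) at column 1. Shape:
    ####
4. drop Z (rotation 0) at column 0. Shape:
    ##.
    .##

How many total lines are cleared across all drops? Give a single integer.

Answer: 0

Derivation:
Drop 1: Z rot2 at col 0 lands with bottom-row=0; cleared 0 line(s) (total 0); column heights now [2 2 1 0 0], max=2
Drop 2: L rot1 at col 2 lands with bottom-row=1; cleared 0 line(s) (total 0); column heights now [2 2 4 2 0], max=4
Drop 3: I rot0 at col 1 lands with bottom-row=4; cleared 0 line(s) (total 0); column heights now [2 5 5 5 5], max=5
Drop 4: Z rot0 at col 0 lands with bottom-row=5; cleared 0 line(s) (total 0); column heights now [7 7 6 5 5], max=7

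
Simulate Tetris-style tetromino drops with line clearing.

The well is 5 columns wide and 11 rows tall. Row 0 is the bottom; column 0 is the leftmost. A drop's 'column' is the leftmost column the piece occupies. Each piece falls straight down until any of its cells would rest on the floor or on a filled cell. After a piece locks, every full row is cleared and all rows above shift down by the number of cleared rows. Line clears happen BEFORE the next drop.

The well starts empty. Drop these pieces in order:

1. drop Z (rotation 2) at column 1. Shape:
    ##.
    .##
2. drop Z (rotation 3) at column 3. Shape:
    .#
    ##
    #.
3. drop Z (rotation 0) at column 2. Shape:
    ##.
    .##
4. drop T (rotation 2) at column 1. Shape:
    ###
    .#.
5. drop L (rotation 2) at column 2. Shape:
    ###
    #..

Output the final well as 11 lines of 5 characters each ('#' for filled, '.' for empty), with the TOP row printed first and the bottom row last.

Answer: .....
..###
..#..
.###.
..#..
..##.
...##
....#
...##
.###.
..##.

Derivation:
Drop 1: Z rot2 at col 1 lands with bottom-row=0; cleared 0 line(s) (total 0); column heights now [0 2 2 1 0], max=2
Drop 2: Z rot3 at col 3 lands with bottom-row=1; cleared 0 line(s) (total 0); column heights now [0 2 2 3 4], max=4
Drop 3: Z rot0 at col 2 lands with bottom-row=4; cleared 0 line(s) (total 0); column heights now [0 2 6 6 5], max=6
Drop 4: T rot2 at col 1 lands with bottom-row=6; cleared 0 line(s) (total 0); column heights now [0 8 8 8 5], max=8
Drop 5: L rot2 at col 2 lands with bottom-row=8; cleared 0 line(s) (total 0); column heights now [0 8 10 10 10], max=10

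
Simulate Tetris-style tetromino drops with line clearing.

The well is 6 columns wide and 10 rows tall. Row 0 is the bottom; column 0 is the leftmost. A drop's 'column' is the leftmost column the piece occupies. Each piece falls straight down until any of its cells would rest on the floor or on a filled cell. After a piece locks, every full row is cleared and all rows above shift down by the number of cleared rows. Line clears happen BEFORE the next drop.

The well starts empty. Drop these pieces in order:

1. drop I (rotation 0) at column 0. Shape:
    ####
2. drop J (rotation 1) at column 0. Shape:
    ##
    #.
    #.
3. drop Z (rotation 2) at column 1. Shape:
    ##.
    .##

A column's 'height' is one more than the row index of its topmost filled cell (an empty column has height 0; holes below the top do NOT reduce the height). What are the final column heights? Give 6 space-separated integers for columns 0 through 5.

Answer: 4 5 5 4 0 0

Derivation:
Drop 1: I rot0 at col 0 lands with bottom-row=0; cleared 0 line(s) (total 0); column heights now [1 1 1 1 0 0], max=1
Drop 2: J rot1 at col 0 lands with bottom-row=1; cleared 0 line(s) (total 0); column heights now [4 4 1 1 0 0], max=4
Drop 3: Z rot2 at col 1 lands with bottom-row=3; cleared 0 line(s) (total 0); column heights now [4 5 5 4 0 0], max=5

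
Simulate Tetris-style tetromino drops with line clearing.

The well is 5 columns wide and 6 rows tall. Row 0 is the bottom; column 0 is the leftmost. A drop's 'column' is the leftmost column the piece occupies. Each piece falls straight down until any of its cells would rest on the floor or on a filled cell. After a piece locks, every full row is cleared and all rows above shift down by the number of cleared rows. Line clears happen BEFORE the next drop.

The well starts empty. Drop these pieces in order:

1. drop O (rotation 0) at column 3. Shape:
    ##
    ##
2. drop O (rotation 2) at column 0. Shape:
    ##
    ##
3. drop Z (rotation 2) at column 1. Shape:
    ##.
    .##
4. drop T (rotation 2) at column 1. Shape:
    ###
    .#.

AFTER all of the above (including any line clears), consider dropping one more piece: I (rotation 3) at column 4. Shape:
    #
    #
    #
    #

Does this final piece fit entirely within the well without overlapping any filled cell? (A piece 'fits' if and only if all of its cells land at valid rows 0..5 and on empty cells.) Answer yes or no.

Answer: yes

Derivation:
Drop 1: O rot0 at col 3 lands with bottom-row=0; cleared 0 line(s) (total 0); column heights now [0 0 0 2 2], max=2
Drop 2: O rot2 at col 0 lands with bottom-row=0; cleared 0 line(s) (total 0); column heights now [2 2 0 2 2], max=2
Drop 3: Z rot2 at col 1 lands with bottom-row=2; cleared 0 line(s) (total 0); column heights now [2 4 4 3 2], max=4
Drop 4: T rot2 at col 1 lands with bottom-row=4; cleared 0 line(s) (total 0); column heights now [2 6 6 6 2], max=6
Test piece I rot3 at col 4 (width 1): heights before test = [2 6 6 6 2]; fits = True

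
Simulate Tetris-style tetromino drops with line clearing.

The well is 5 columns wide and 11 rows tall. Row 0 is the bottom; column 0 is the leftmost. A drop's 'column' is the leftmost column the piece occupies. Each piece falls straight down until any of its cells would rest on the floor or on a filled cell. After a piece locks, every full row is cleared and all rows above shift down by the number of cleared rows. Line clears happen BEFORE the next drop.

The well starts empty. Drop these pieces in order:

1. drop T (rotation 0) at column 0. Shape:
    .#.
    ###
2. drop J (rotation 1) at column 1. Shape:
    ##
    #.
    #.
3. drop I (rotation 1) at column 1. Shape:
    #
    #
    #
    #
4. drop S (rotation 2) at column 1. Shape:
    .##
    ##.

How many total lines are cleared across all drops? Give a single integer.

Drop 1: T rot0 at col 0 lands with bottom-row=0; cleared 0 line(s) (total 0); column heights now [1 2 1 0 0], max=2
Drop 2: J rot1 at col 1 lands with bottom-row=2; cleared 0 line(s) (total 0); column heights now [1 5 5 0 0], max=5
Drop 3: I rot1 at col 1 lands with bottom-row=5; cleared 0 line(s) (total 0); column heights now [1 9 5 0 0], max=9
Drop 4: S rot2 at col 1 lands with bottom-row=9; cleared 0 line(s) (total 0); column heights now [1 10 11 11 0], max=11

Answer: 0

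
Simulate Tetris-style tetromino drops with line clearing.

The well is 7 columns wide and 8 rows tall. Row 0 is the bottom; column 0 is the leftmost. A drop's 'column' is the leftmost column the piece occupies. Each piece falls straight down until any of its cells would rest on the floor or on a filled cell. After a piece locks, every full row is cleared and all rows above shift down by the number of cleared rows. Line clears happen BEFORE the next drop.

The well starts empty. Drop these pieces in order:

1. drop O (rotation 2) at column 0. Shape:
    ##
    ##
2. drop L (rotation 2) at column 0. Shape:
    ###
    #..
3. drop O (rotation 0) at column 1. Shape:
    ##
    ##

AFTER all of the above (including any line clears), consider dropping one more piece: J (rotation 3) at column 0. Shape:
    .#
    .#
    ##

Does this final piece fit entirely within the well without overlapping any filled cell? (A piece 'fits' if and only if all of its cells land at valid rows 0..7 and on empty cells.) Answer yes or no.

Answer: no

Derivation:
Drop 1: O rot2 at col 0 lands with bottom-row=0; cleared 0 line(s) (total 0); column heights now [2 2 0 0 0 0 0], max=2
Drop 2: L rot2 at col 0 lands with bottom-row=2; cleared 0 line(s) (total 0); column heights now [4 4 4 0 0 0 0], max=4
Drop 3: O rot0 at col 1 lands with bottom-row=4; cleared 0 line(s) (total 0); column heights now [4 6 6 0 0 0 0], max=6
Test piece J rot3 at col 0 (width 2): heights before test = [4 6 6 0 0 0 0]; fits = False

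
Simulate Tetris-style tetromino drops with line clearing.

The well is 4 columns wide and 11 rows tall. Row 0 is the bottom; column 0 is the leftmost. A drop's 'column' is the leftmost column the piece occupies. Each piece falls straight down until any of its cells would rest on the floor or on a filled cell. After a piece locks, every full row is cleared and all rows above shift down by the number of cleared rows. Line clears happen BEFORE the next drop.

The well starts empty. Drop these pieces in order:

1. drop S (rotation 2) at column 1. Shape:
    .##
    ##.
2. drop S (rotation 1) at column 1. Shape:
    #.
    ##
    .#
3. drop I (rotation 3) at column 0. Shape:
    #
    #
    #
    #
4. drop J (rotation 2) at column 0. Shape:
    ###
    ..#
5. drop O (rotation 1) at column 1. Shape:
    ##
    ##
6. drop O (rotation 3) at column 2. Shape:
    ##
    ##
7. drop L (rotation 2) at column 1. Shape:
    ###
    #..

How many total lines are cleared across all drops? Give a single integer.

Drop 1: S rot2 at col 1 lands with bottom-row=0; cleared 0 line(s) (total 0); column heights now [0 1 2 2], max=2
Drop 2: S rot1 at col 1 lands with bottom-row=2; cleared 0 line(s) (total 0); column heights now [0 5 4 2], max=5
Drop 3: I rot3 at col 0 lands with bottom-row=0; cleared 0 line(s) (total 0); column heights now [4 5 4 2], max=5
Drop 4: J rot2 at col 0 lands with bottom-row=4; cleared 0 line(s) (total 0); column heights now [6 6 6 2], max=6
Drop 5: O rot1 at col 1 lands with bottom-row=6; cleared 0 line(s) (total 0); column heights now [6 8 8 2], max=8
Drop 6: O rot3 at col 2 lands with bottom-row=8; cleared 0 line(s) (total 0); column heights now [6 8 10 10], max=10
Drop 7: L rot2 at col 1 lands with bottom-row=9; cleared 0 line(s) (total 0); column heights now [6 11 11 11], max=11

Answer: 0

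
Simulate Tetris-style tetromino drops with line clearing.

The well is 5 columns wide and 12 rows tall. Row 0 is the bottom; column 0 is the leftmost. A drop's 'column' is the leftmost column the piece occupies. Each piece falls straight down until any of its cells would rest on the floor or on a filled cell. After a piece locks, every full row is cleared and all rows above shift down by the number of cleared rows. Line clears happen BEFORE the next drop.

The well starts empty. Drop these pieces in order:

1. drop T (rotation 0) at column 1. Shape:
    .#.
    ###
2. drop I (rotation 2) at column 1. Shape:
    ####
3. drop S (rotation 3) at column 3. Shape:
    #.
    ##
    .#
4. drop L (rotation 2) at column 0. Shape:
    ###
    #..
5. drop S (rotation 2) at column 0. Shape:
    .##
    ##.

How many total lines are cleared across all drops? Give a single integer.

Answer: 1

Derivation:
Drop 1: T rot0 at col 1 lands with bottom-row=0; cleared 0 line(s) (total 0); column heights now [0 1 2 1 0], max=2
Drop 2: I rot2 at col 1 lands with bottom-row=2; cleared 0 line(s) (total 0); column heights now [0 3 3 3 3], max=3
Drop 3: S rot3 at col 3 lands with bottom-row=3; cleared 0 line(s) (total 0); column heights now [0 3 3 6 5], max=6
Drop 4: L rot2 at col 0 lands with bottom-row=2; cleared 1 line(s) (total 1); column heights now [3 3 3 5 4], max=5
Drop 5: S rot2 at col 0 lands with bottom-row=3; cleared 0 line(s) (total 1); column heights now [4 5 5 5 4], max=5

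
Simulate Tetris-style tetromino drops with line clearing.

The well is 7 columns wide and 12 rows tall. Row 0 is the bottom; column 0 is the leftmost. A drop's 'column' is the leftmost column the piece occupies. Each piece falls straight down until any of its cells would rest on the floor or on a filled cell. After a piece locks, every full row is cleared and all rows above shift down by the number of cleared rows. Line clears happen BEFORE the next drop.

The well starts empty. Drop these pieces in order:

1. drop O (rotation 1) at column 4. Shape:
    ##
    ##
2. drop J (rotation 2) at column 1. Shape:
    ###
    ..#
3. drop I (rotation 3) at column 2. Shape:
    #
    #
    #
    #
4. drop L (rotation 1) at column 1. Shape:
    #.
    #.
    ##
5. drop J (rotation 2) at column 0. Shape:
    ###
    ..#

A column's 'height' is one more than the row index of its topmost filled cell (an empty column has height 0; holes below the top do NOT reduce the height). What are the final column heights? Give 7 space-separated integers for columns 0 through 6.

Drop 1: O rot1 at col 4 lands with bottom-row=0; cleared 0 line(s) (total 0); column heights now [0 0 0 0 2 2 0], max=2
Drop 2: J rot2 at col 1 lands with bottom-row=0; cleared 0 line(s) (total 0); column heights now [0 2 2 2 2 2 0], max=2
Drop 3: I rot3 at col 2 lands with bottom-row=2; cleared 0 line(s) (total 0); column heights now [0 2 6 2 2 2 0], max=6
Drop 4: L rot1 at col 1 lands with bottom-row=6; cleared 0 line(s) (total 0); column heights now [0 9 7 2 2 2 0], max=9
Drop 5: J rot2 at col 0 lands with bottom-row=8; cleared 0 line(s) (total 0); column heights now [10 10 10 2 2 2 0], max=10

Answer: 10 10 10 2 2 2 0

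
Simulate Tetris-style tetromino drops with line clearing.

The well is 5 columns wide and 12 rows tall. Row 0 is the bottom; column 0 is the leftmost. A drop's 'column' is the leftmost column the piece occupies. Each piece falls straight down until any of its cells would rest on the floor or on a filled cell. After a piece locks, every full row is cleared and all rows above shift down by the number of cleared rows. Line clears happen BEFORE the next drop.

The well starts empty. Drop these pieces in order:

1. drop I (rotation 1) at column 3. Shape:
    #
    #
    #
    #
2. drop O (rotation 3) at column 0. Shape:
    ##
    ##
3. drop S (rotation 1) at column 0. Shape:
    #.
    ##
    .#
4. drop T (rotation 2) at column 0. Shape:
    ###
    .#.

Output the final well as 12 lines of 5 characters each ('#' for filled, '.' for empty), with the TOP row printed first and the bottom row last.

Answer: .....
.....
.....
.....
.....
.....
###..
##...
##.#.
.#.#.
##.#.
##.#.

Derivation:
Drop 1: I rot1 at col 3 lands with bottom-row=0; cleared 0 line(s) (total 0); column heights now [0 0 0 4 0], max=4
Drop 2: O rot3 at col 0 lands with bottom-row=0; cleared 0 line(s) (total 0); column heights now [2 2 0 4 0], max=4
Drop 3: S rot1 at col 0 lands with bottom-row=2; cleared 0 line(s) (total 0); column heights now [5 4 0 4 0], max=5
Drop 4: T rot2 at col 0 lands with bottom-row=4; cleared 0 line(s) (total 0); column heights now [6 6 6 4 0], max=6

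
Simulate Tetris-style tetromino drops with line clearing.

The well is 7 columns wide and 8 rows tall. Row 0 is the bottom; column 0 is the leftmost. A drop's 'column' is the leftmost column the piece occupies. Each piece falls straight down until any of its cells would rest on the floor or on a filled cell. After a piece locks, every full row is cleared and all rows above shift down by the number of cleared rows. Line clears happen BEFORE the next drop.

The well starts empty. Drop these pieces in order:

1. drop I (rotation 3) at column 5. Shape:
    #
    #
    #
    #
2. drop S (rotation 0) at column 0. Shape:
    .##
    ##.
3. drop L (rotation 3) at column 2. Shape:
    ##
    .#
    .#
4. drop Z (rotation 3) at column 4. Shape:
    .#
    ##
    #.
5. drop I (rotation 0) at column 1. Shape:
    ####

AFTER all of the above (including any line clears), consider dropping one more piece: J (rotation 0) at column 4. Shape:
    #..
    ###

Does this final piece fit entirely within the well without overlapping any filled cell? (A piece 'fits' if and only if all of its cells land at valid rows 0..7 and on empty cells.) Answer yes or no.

Drop 1: I rot3 at col 5 lands with bottom-row=0; cleared 0 line(s) (total 0); column heights now [0 0 0 0 0 4 0], max=4
Drop 2: S rot0 at col 0 lands with bottom-row=0; cleared 0 line(s) (total 0); column heights now [1 2 2 0 0 4 0], max=4
Drop 3: L rot3 at col 2 lands with bottom-row=0; cleared 0 line(s) (total 0); column heights now [1 2 3 3 0 4 0], max=4
Drop 4: Z rot3 at col 4 lands with bottom-row=3; cleared 0 line(s) (total 0); column heights now [1 2 3 3 5 6 0], max=6
Drop 5: I rot0 at col 1 lands with bottom-row=5; cleared 0 line(s) (total 0); column heights now [1 6 6 6 6 6 0], max=6
Test piece J rot0 at col 4 (width 3): heights before test = [1 6 6 6 6 6 0]; fits = True

Answer: yes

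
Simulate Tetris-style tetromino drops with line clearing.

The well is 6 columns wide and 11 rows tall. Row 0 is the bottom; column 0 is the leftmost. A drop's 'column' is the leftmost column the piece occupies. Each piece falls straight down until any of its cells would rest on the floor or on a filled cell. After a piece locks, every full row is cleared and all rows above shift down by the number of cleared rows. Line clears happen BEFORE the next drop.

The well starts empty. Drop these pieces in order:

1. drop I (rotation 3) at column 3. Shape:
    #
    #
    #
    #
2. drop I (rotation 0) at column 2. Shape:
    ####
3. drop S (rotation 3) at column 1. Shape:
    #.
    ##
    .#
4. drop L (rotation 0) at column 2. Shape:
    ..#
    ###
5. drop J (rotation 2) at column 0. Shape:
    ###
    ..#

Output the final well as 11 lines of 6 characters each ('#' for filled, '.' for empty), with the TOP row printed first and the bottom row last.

Drop 1: I rot3 at col 3 lands with bottom-row=0; cleared 0 line(s) (total 0); column heights now [0 0 0 4 0 0], max=4
Drop 2: I rot0 at col 2 lands with bottom-row=4; cleared 0 line(s) (total 0); column heights now [0 0 5 5 5 5], max=5
Drop 3: S rot3 at col 1 lands with bottom-row=5; cleared 0 line(s) (total 0); column heights now [0 8 7 5 5 5], max=8
Drop 4: L rot0 at col 2 lands with bottom-row=7; cleared 0 line(s) (total 0); column heights now [0 8 8 8 9 5], max=9
Drop 5: J rot2 at col 0 lands with bottom-row=8; cleared 0 line(s) (total 0); column heights now [10 10 10 8 9 5], max=10

Answer: ......
###...
..#.#.
.####.
.##...
..#...
..####
...#..
...#..
...#..
...#..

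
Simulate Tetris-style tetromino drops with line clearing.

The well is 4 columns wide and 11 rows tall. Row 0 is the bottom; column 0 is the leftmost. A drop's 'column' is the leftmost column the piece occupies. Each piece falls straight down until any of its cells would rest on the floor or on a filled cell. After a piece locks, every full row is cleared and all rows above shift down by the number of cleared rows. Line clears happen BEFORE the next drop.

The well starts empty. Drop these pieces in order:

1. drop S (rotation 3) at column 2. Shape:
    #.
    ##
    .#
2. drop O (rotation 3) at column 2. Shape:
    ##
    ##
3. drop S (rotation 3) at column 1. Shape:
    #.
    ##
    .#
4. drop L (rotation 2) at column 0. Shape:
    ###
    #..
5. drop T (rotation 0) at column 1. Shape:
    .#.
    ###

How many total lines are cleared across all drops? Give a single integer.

Drop 1: S rot3 at col 2 lands with bottom-row=0; cleared 0 line(s) (total 0); column heights now [0 0 3 2], max=3
Drop 2: O rot3 at col 2 lands with bottom-row=3; cleared 0 line(s) (total 0); column heights now [0 0 5 5], max=5
Drop 3: S rot3 at col 1 lands with bottom-row=5; cleared 0 line(s) (total 0); column heights now [0 8 7 5], max=8
Drop 4: L rot2 at col 0 lands with bottom-row=7; cleared 0 line(s) (total 0); column heights now [9 9 9 5], max=9
Drop 5: T rot0 at col 1 lands with bottom-row=9; cleared 0 line(s) (total 0); column heights now [9 10 11 10], max=11

Answer: 0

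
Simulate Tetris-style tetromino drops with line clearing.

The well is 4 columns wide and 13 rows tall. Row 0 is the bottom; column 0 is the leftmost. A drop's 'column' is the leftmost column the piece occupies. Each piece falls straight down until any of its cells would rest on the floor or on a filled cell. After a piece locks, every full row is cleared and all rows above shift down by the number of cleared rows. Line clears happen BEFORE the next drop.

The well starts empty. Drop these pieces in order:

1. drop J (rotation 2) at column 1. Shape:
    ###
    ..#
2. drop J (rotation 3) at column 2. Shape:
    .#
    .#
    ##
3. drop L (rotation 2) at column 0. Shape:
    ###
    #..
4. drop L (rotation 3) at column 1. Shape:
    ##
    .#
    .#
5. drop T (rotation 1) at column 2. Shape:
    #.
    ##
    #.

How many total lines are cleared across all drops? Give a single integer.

Drop 1: J rot2 at col 1 lands with bottom-row=0; cleared 0 line(s) (total 0); column heights now [0 2 2 2], max=2
Drop 2: J rot3 at col 2 lands with bottom-row=2; cleared 0 line(s) (total 0); column heights now [0 2 3 5], max=5
Drop 3: L rot2 at col 0 lands with bottom-row=2; cleared 1 line(s) (total 1); column heights now [3 2 3 4], max=4
Drop 4: L rot3 at col 1 lands with bottom-row=3; cleared 0 line(s) (total 1); column heights now [3 6 6 4], max=6
Drop 5: T rot1 at col 2 lands with bottom-row=6; cleared 0 line(s) (total 1); column heights now [3 6 9 8], max=9

Answer: 1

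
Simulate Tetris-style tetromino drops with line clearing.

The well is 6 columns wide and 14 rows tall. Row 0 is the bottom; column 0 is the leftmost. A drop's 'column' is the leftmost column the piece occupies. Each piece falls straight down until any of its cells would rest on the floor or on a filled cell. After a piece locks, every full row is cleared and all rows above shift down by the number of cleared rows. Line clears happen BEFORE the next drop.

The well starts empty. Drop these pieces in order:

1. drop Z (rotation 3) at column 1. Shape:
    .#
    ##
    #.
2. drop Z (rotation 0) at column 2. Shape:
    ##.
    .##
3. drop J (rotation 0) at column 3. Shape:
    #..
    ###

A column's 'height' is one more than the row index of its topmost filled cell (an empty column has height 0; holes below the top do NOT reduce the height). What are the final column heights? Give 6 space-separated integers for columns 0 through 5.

Drop 1: Z rot3 at col 1 lands with bottom-row=0; cleared 0 line(s) (total 0); column heights now [0 2 3 0 0 0], max=3
Drop 2: Z rot0 at col 2 lands with bottom-row=2; cleared 0 line(s) (total 0); column heights now [0 2 4 4 3 0], max=4
Drop 3: J rot0 at col 3 lands with bottom-row=4; cleared 0 line(s) (total 0); column heights now [0 2 4 6 5 5], max=6

Answer: 0 2 4 6 5 5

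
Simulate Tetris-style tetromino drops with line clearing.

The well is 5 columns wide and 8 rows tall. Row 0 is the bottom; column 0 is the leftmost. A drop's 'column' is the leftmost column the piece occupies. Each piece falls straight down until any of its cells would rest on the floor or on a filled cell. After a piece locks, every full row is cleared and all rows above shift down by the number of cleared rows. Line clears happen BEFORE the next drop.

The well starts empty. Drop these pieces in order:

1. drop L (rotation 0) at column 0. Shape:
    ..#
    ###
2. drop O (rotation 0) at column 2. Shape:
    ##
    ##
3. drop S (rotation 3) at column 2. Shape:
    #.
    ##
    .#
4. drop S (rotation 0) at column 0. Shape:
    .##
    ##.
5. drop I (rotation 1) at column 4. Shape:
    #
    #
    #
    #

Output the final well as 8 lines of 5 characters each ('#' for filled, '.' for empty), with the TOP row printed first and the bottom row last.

Answer: .##..
###..
..##.
...#.
..###
..###
..#.#
###.#

Derivation:
Drop 1: L rot0 at col 0 lands with bottom-row=0; cleared 0 line(s) (total 0); column heights now [1 1 2 0 0], max=2
Drop 2: O rot0 at col 2 lands with bottom-row=2; cleared 0 line(s) (total 0); column heights now [1 1 4 4 0], max=4
Drop 3: S rot3 at col 2 lands with bottom-row=4; cleared 0 line(s) (total 0); column heights now [1 1 7 6 0], max=7
Drop 4: S rot0 at col 0 lands with bottom-row=6; cleared 0 line(s) (total 0); column heights now [7 8 8 6 0], max=8
Drop 5: I rot1 at col 4 lands with bottom-row=0; cleared 0 line(s) (total 0); column heights now [7 8 8 6 4], max=8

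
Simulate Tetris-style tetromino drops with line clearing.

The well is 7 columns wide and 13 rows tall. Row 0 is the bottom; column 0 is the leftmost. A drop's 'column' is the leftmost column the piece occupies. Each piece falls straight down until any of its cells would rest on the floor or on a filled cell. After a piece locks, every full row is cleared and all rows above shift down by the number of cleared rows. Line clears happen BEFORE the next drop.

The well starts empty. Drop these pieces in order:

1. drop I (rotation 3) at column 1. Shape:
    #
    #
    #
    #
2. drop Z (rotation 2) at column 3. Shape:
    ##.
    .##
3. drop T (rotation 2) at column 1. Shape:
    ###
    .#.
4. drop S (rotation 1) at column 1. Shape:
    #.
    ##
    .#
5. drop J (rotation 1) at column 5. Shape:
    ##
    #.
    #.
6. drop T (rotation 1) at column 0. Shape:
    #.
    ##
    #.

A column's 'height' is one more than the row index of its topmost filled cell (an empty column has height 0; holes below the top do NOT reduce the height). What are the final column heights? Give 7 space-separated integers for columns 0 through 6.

Drop 1: I rot3 at col 1 lands with bottom-row=0; cleared 0 line(s) (total 0); column heights now [0 4 0 0 0 0 0], max=4
Drop 2: Z rot2 at col 3 lands with bottom-row=0; cleared 0 line(s) (total 0); column heights now [0 4 0 2 2 1 0], max=4
Drop 3: T rot2 at col 1 lands with bottom-row=3; cleared 0 line(s) (total 0); column heights now [0 5 5 5 2 1 0], max=5
Drop 4: S rot1 at col 1 lands with bottom-row=5; cleared 0 line(s) (total 0); column heights now [0 8 7 5 2 1 0], max=8
Drop 5: J rot1 at col 5 lands with bottom-row=1; cleared 0 line(s) (total 0); column heights now [0 8 7 5 2 4 4], max=8
Drop 6: T rot1 at col 0 lands with bottom-row=7; cleared 0 line(s) (total 0); column heights now [10 9 7 5 2 4 4], max=10

Answer: 10 9 7 5 2 4 4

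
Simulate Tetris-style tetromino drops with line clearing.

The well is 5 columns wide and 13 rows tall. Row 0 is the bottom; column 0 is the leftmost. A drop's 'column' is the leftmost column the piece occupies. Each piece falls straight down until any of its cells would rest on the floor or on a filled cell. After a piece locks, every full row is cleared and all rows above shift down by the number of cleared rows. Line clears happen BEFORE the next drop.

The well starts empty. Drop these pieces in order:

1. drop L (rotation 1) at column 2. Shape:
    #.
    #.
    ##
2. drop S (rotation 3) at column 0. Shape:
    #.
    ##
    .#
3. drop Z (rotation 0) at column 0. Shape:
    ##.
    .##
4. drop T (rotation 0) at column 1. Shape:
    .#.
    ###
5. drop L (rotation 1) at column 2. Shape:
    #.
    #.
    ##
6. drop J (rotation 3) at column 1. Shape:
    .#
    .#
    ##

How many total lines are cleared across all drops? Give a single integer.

Answer: 0

Derivation:
Drop 1: L rot1 at col 2 lands with bottom-row=0; cleared 0 line(s) (total 0); column heights now [0 0 3 1 0], max=3
Drop 2: S rot3 at col 0 lands with bottom-row=0; cleared 0 line(s) (total 0); column heights now [3 2 3 1 0], max=3
Drop 3: Z rot0 at col 0 lands with bottom-row=3; cleared 0 line(s) (total 0); column heights now [5 5 4 1 0], max=5
Drop 4: T rot0 at col 1 lands with bottom-row=5; cleared 0 line(s) (total 0); column heights now [5 6 7 6 0], max=7
Drop 5: L rot1 at col 2 lands with bottom-row=7; cleared 0 line(s) (total 0); column heights now [5 6 10 8 0], max=10
Drop 6: J rot3 at col 1 lands with bottom-row=10; cleared 0 line(s) (total 0); column heights now [5 11 13 8 0], max=13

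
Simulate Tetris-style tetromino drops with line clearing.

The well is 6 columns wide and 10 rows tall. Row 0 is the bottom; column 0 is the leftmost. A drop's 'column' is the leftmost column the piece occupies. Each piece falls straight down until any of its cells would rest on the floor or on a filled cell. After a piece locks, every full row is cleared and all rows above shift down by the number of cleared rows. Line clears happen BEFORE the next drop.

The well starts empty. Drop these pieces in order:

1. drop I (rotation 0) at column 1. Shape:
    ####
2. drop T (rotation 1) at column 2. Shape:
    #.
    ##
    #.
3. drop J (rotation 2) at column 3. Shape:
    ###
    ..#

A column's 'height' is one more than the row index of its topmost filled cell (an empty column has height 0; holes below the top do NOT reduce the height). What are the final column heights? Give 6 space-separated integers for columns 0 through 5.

Answer: 0 1 4 4 4 4

Derivation:
Drop 1: I rot0 at col 1 lands with bottom-row=0; cleared 0 line(s) (total 0); column heights now [0 1 1 1 1 0], max=1
Drop 2: T rot1 at col 2 lands with bottom-row=1; cleared 0 line(s) (total 0); column heights now [0 1 4 3 1 0], max=4
Drop 3: J rot2 at col 3 lands with bottom-row=2; cleared 0 line(s) (total 0); column heights now [0 1 4 4 4 4], max=4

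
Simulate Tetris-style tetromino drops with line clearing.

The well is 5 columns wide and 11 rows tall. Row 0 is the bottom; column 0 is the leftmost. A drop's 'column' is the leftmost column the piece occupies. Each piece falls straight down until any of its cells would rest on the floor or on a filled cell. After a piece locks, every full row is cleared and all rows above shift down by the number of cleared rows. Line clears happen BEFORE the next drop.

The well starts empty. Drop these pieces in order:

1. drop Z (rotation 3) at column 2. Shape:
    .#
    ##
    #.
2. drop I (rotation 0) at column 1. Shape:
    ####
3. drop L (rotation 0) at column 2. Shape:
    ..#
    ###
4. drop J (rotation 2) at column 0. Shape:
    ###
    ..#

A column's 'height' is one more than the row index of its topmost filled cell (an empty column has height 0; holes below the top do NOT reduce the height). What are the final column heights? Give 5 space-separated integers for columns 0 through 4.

Answer: 7 7 7 5 6

Derivation:
Drop 1: Z rot3 at col 2 lands with bottom-row=0; cleared 0 line(s) (total 0); column heights now [0 0 2 3 0], max=3
Drop 2: I rot0 at col 1 lands with bottom-row=3; cleared 0 line(s) (total 0); column heights now [0 4 4 4 4], max=4
Drop 3: L rot0 at col 2 lands with bottom-row=4; cleared 0 line(s) (total 0); column heights now [0 4 5 5 6], max=6
Drop 4: J rot2 at col 0 lands with bottom-row=5; cleared 0 line(s) (total 0); column heights now [7 7 7 5 6], max=7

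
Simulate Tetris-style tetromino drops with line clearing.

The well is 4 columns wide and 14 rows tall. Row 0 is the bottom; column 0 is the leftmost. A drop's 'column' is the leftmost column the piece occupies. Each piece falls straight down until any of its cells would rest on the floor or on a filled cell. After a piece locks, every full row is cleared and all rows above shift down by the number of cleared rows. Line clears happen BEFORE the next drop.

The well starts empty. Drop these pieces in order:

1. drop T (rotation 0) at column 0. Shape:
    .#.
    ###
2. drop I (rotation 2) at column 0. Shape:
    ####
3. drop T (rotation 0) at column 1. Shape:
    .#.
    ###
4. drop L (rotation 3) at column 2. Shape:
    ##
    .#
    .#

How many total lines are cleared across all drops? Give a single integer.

Answer: 1

Derivation:
Drop 1: T rot0 at col 0 lands with bottom-row=0; cleared 0 line(s) (total 0); column heights now [1 2 1 0], max=2
Drop 2: I rot2 at col 0 lands with bottom-row=2; cleared 1 line(s) (total 1); column heights now [1 2 1 0], max=2
Drop 3: T rot0 at col 1 lands with bottom-row=2; cleared 0 line(s) (total 1); column heights now [1 3 4 3], max=4
Drop 4: L rot3 at col 2 lands with bottom-row=3; cleared 0 line(s) (total 1); column heights now [1 3 6 6], max=6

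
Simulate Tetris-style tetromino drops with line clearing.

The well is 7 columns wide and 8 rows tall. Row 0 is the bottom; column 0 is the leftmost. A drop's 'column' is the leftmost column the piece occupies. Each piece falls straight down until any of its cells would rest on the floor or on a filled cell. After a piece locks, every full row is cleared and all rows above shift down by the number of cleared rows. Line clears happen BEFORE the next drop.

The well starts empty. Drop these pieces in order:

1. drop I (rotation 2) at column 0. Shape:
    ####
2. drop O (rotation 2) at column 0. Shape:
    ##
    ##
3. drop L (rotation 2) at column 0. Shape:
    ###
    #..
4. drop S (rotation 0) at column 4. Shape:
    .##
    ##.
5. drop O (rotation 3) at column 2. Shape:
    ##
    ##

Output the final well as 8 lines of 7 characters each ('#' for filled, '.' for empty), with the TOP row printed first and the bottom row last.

Answer: .......
..##...
..##...
###....
#......
##.....
##...##
######.

Derivation:
Drop 1: I rot2 at col 0 lands with bottom-row=0; cleared 0 line(s) (total 0); column heights now [1 1 1 1 0 0 0], max=1
Drop 2: O rot2 at col 0 lands with bottom-row=1; cleared 0 line(s) (total 0); column heights now [3 3 1 1 0 0 0], max=3
Drop 3: L rot2 at col 0 lands with bottom-row=3; cleared 0 line(s) (total 0); column heights now [5 5 5 1 0 0 0], max=5
Drop 4: S rot0 at col 4 lands with bottom-row=0; cleared 0 line(s) (total 0); column heights now [5 5 5 1 1 2 2], max=5
Drop 5: O rot3 at col 2 lands with bottom-row=5; cleared 0 line(s) (total 0); column heights now [5 5 7 7 1 2 2], max=7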